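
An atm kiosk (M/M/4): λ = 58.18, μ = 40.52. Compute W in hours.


a = 1.4358; ρ = 0.3590; P₀ = 0.236057
Lq = P₀·a^c·ρ/(c!(1−ρ)²) = 0.03652
Wq = Lq/λ = 0.03652/58.18 = 0.0006277 hr
W = Wq + 1/μ = 0.0006277 + 0.02468 = 0.02531 hr

Final: 0.02531 hr


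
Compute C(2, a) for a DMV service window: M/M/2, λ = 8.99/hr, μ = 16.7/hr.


a = λ/μ = 0.5383; ρ = a/2 = 0.2692
P₀ = 0.575843 (from M/M/c formula)
C(c,a) = [a^c/(c!(1−ρ))]·P₀ = [0.28979/(2·0.7308)]·0.575843
= 0.19826·0.575843 = 0.114167

Final: 0.114167


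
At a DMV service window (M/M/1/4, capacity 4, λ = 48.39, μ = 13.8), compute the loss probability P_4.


ρ = λ/μ = 48.39/13.8 = 3.5065
P_K = (1−ρ)ρ^K/(1−ρ^(K+1)) = (-2.5065·151.184108)/(1 − 530.130362)
= -378.946254/-529.130362 = 0.716168

Final: 0.716168


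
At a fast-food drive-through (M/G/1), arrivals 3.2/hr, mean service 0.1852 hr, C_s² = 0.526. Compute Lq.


ρ = λ·E[S] = 3.2·0.1852 = 0.5926
Lq = ρ²(1+C_s²)/(2(1−ρ)) = 0.3512·(1+0.526)/(2·0.4074)
= 0.3512·1.5260/0.8147 = 0.65785

Final: 0.65785


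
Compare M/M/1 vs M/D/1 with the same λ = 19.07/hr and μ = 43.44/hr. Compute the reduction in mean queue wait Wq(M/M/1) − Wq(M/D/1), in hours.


ρ = 19.07/43.44 = 0.4390
Wq(M/M/1) = ρ/(μ−λ) = 0.4390/24.37 = 0.01801 hr
Wq(M/D/1) = ρ/(2(μ−λ)) = 0.009007 hr
Savings = 0.01801 − 0.009007 = 0.009007 hr

Final: 0.009007 hr


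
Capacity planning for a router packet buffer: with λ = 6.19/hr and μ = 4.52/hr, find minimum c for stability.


Stability requires cμ > λ ⇔ c > λ/μ.
λ/μ = 6.19/4.52 = 1.3695
Minimum integer c = ⌊1.3695⌋ + 1 = 2
Check: 2·4.52 = 9.04 > 6.19, while 1·4.52 = 4.52 ≤ 6.19

Final: 2 servers


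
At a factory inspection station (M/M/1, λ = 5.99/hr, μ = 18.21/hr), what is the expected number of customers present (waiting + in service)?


ρ = λ/μ = 5.99/18.21 = 0.3289
L = ρ/(1−ρ) = 0.3289/(1 − 0.3289) = 0.3289/0.6711 = 0.4902

Final: 0.4902


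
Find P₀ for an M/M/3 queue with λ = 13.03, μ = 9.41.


a = λ/μ = 13.03/9.41 = 1.3847; ρ = a/c = 0.4616
Σ_{k=0}^{2} a^k/k! (terms k=0..2) = 1.00000 + 1.38470 + 0.95869 = 3.34339
Tail: a^3/(3!(1−ρ)) = 2.65500/(6·0.5384) = 0.82183
P₀ = 1/(3.34339 + 0.82183) = 1/4.16522 = 0.240084

Final: 0.240084


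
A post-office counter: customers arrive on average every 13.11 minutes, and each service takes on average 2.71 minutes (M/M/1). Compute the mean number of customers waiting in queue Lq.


λ = 60/13.11 = 4.5767 /hr
μ = 60/2.71 = 22.1402 /hr
ρ = λ/μ = 4.5767/22.1402 = 0.2067
Lq = ρ²/(1−ρ) = 0.04273/0.7933 = 0.05386

Final: 0.05386


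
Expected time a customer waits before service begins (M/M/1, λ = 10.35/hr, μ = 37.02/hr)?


ρ = 10.35/37.02 = 0.2796
Wq = ρ/(μ−λ) = 0.2796/(37.02 − 10.35) = 0.2796/26.67 = 0.01048 hr

Final: 0.01048 hr


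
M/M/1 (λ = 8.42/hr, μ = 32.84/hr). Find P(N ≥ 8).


ρ = 8.42/32.84 = 0.2564
P(N ≥ n) = ρ^n = 0.2564^8 = 0.00001868

Final: 0.00001868


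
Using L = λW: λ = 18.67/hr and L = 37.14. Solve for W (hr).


W = L/λ = 37.14/18.67 = 1.9893 hr

Final: 1.9893 hr


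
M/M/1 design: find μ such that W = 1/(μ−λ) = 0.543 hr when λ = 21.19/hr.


W = 1/(μ−λ) ⇒ μ − λ = 1/W = 1/0.543 = 1.8416
μ = λ + 1/W = 21.19 + 1.8416 = 23.0316 per hr

Final: 23.0316 /hr


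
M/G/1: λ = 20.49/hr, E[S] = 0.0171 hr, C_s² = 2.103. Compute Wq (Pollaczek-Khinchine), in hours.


ρ = λ·E[S] = 20.49·0.0171 = 0.3504
E[S²] = E[S]²(1+C_s²) = 0.0171²·(1+2.103) = 0.0009073
Wq = λ·E[S²]/(2(1−ρ)) = 20.49·0.0009073/(2·0.6496) = 0.01431 hr

Final: 0.01431 hr


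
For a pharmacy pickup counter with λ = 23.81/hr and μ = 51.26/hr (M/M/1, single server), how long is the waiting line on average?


ρ = 23.81/51.26 = 0.4645
Lq = ρ²/(1−ρ) = 0.2158/0.5355 = 0.4029

Final: 0.4029


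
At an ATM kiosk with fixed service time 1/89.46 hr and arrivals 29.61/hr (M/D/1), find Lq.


ρ = 29.61/89.46 = 0.3310
M/D/1: Lq = ρ²/(2(1−ρ)) = 0.1096/(2·0.6690) = 0.08188

Final: 0.08188


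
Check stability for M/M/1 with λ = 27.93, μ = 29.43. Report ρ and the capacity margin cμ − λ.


Total capacity cμ = 1·29.43 = 29.43/hr
ρ = λ/(cμ) = 27.93/29.43 = 0.9490
Stable ⇔ ρ < 1: YES
Spare capacity = cμ − λ = 29.43 − 27.93 = 1.50/hr

Final: ρ = 0.9490; stable; margin = 1.50/hr


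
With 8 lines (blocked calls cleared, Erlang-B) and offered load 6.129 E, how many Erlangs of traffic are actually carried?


B(8,6.129) = 0.129071 (Erlang-B)
Carried load = a(1 − B) = 6.129·(1 − 0.129071) = 6.129·0.870929 = 5.3379 E

Final: 5.3379 Erlangs


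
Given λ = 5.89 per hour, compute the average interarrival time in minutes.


Mean interarrival time = 1/λ = 1/5.89 hour = 0.16978 hour
In minutes: 0.16978 × 60 = 10.1868 min

Final: 10.1868 min


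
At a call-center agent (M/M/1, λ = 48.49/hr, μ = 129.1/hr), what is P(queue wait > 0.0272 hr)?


ρ = 48.49/129.1 = 0.3756
P(Wq > t) = ρ·e^{−(μ−λ)t} = 0.3756·e^{−2.1926}
= 0.3756·0.111627 = 0.041927

Final: 0.041927


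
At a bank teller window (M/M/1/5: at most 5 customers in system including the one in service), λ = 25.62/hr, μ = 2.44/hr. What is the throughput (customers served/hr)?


ρ = 10.5000; P_K = (1−ρ)ρ^5/(1−ρ^6) = 0.904763
λ_eff = λ(1 − P_K) = 25.62·(1 − 0.904763) = 25.62·0.095237 = 2.4400 /hr

Final: 2.4400 /hr


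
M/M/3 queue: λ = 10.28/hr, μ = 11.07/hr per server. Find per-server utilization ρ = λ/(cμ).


ρ = λ/(cμ) = 10.28/(3·11.07) = 10.28/33.21 = 0.3095

Final: 0.3095


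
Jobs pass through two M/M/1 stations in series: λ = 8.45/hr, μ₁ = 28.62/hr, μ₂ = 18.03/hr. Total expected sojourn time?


Each node sees arrival rate λ = 8.45/hr (tandem ⇒ throughput preserved).
W₁ = 1/(μ₁−λ) = 1/(28.62−8.45) = 0.04958 hr
W₂ = 1/(μ₂−λ) = 1/(18.03−8.45) = 0.10438 hr
W_total = W₁ + W₂ = 0.04958 + 0.10438 = 0.15396 hr

Final: 0.15396 hr


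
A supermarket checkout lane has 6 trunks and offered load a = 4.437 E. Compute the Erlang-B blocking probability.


B(c,a) = (a^c/c!) / Σ_{k=0}^{c} a^k/k!
a^6/6! = 10.597516
Σ terms (k=0..6): 1.00000 + 4.43700 + 9.84348 + 14.55851 + 16.14903 + 14.33065 + 10.59752 = 70.916195
B = 10.597516/70.916195 = 0.149437

Final: 0.149437


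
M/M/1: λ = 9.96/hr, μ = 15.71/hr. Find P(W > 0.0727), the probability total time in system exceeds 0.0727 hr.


W ~ Exponential(μ−λ) for M/M/1.
μ − λ = 15.71 − 9.96 = 5.7500
P(W > t) = e^{−(μ−λ)t} = e^{−0.4180} = 0.658346

Final: 0.658346


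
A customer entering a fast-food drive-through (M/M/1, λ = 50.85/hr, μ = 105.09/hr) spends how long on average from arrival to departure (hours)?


W = 1/(μ−λ) = 1/(105.09 − 50.85) = 1/54.24 = 0.01844 hr

Final: 0.01844 hr


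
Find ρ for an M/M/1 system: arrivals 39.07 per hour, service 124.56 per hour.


ρ = λ/μ = 39.07/124.56 = 0.3137

Final: 0.3137


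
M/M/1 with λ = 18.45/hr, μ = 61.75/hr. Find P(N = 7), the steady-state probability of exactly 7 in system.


ρ = 18.45/61.75 = 0.2988
P_n = (1−ρ)·ρ^n = (1 − 0.2988)·0.2988^7 = 0.7012·0.0002126 = 0.0001491

Final: 0.0001491


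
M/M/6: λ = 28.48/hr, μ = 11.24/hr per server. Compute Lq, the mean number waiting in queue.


a = λ/μ = 2.5338; ρ = a/6 = 0.4223
P₀ = 0.078870
Lq = P₀·a^c·ρ / (c!·(1−ρ)²) = 0.078870·264.63181·0.4223/(720·0.33374)
= 0.03668

Final: 0.03668


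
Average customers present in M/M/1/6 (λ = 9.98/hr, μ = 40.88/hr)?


ρ = 9.98/40.88 = 0.2441
L = ρ[1 − (K+1)ρ^K + Kρ^(K+1)] / [(1−ρ)(1−ρ^(K+1))]
Numerator: 0.2441·(1 − 7·0.0002117 + 6·0.00005168) = 0.243843
Denominator: (0.7559)·(0.999948) = 0.755832
L = 0.243843/0.755832 = 0.3226

Final: 0.3226


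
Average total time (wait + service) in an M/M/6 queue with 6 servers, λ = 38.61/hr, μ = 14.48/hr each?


a = 2.6664; ρ = 0.4444; P₀ = 0.068923
Lq = P₀·a^c·ρ/(c!(1−ρ)²) = 0.04953
Wq = Lq/λ = 0.04953/38.61 = 0.001283 hr
W = Wq + 1/μ = 0.001283 + 0.06906 = 0.07034 hr

Final: 0.07034 hr


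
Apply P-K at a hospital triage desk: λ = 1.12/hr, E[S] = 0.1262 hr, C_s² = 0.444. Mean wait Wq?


ρ = λ·E[S] = 1.12·0.1262 = 0.1413
E[S²] = E[S]²(1+C_s²) = 0.1262²·(1+0.444) = 0.022998
Wq = λ·E[S²]/(2(1−ρ)) = 1.12·0.022998/(2·0.8587) = 0.01500 hr

Final: 0.01500 hr


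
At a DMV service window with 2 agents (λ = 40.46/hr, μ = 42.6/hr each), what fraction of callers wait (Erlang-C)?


a = λ/μ = 0.9498; ρ = a/2 = 0.4749
P₀ = 0.356040 (from M/M/c formula)
C(c,a) = [a^c/(c!(1−ρ))]·P₀ = [0.90205/(2·0.5251)]·0.356040
= 0.85891·0.356040 = 0.305805

Final: 0.305805


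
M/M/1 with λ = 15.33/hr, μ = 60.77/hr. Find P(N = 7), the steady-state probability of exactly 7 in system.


ρ = 15.33/60.77 = 0.2523
P_n = (1−ρ)·ρ^n = (1 − 0.2523)·0.2523^7 = 0.7477·0.00006501 = 0.00004861

Final: 0.00004861


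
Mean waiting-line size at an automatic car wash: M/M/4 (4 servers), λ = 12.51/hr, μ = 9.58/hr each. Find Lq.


a = λ/μ = 1.3058; ρ = a/4 = 0.3265
P₀ = 0.269580
Lq = P₀·a^c·ρ / (c!·(1−ρ)²) = 0.269580·2.90782·0.3265/(24·0.45365)
= 0.02350

Final: 0.02350


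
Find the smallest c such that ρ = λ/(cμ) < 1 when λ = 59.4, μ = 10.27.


Stability requires cμ > λ ⇔ c > λ/μ.
λ/μ = 59.4/10.27 = 5.7838
Minimum integer c = ⌊5.7838⌋ + 1 = 6
Check: 6·10.27 = 61.62 > 59.4, while 5·10.27 = 51.35 ≤ 59.4

Final: 6 servers


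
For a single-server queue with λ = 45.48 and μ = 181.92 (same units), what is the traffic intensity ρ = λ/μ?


ρ = λ/μ = 45.48/181.92 = 0.2500

Final: 0.2500


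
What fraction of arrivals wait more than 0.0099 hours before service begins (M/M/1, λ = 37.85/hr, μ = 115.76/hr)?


ρ = 37.85/115.76 = 0.3270
P(Wq > t) = ρ·e^{−(μ−λ)t} = 0.3270·e^{−0.7713}
= 0.3270·0.462407 = 0.151193

Final: 0.151193


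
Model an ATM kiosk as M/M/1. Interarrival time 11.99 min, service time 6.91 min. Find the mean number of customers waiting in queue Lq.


λ = 60/11.99 = 5.0042 /hr
μ = 60/6.91 = 8.6831 /hr
ρ = λ/μ = 5.0042/8.6831 = 0.5763
Lq = ρ²/(1−ρ) = 0.3321/0.4237 = 0.7839

Final: 0.7839


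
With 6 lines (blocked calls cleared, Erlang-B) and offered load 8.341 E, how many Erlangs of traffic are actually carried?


B(6,8.341) = 0.407883 (Erlang-B)
Carried load = a(1 − B) = 8.341·(1 − 0.407883) = 8.341·0.592117 = 4.9388 E

Final: 4.9388 Erlangs


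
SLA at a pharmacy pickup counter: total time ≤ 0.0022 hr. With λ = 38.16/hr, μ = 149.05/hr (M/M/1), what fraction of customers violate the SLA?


W ~ Exponential(μ−λ) for M/M/1.
μ − λ = 149.05 − 38.16 = 110.8900
P(W > t) = e^{−(μ−λ)t} = e^{−0.2440} = 0.783521

Final: 0.783521


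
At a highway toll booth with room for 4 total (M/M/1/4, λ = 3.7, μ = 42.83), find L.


ρ = 3.7/42.83 = 0.08639
L = ρ[1 − (K+1)ρ^K + Kρ^(K+1)] / [(1−ρ)(1−ρ^(K+1))]
Numerator: 0.08639·(1 − 5·0.00005569 + 4·0.000004811) = 0.086366
Denominator: (0.9136)·(0.999995) = 0.913608
L = 0.086366/0.913608 = 0.09453

Final: 0.09453


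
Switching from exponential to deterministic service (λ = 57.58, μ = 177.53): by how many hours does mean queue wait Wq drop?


ρ = 57.58/177.53 = 0.3243
Wq(M/M/1) = ρ/(μ−λ) = 0.3243/119.95 = 0.002704 hr
Wq(M/D/1) = ρ/(2(μ−λ)) = 0.001352 hr
Savings = 0.002704 − 0.001352 = 0.001352 hr

Final: 0.001352 hr


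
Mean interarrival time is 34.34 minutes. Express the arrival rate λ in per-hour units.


λ = 1/(interarrival time) in consistent units.
1 hour = 60 min, so λ = 60/34.34 = 1.7472 per hour

Final: 1.7472 /hr


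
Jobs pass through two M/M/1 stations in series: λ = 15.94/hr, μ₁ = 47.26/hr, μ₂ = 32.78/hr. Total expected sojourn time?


Each node sees arrival rate λ = 15.94/hr (tandem ⇒ throughput preserved).
W₁ = 1/(μ₁−λ) = 1/(47.26−15.94) = 0.03193 hr
W₂ = 1/(μ₂−λ) = 1/(32.78−15.94) = 0.05938 hr
W_total = W₁ + W₂ = 0.03193 + 0.05938 = 0.09131 hr

Final: 0.09131 hr


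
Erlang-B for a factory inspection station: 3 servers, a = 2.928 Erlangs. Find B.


B(c,a) = (a^c/c!) / Σ_{k=0}^{c} a^k/k!
a^3/3! = 4.183714
Σ terms (k=0..3): 1.00000 + 2.92800 + 4.28659 + 4.18371 = 12.398306
B = 4.183714/12.398306 = 0.337442

Final: 0.337442


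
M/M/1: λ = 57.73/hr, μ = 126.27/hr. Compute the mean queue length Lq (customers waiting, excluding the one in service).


ρ = 57.73/126.27 = 0.4572
Lq = ρ²/(1−ρ) = 0.2090/0.5428 = 0.3851

Final: 0.3851


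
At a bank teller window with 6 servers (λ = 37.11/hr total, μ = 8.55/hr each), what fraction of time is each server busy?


ρ = λ/(cμ) = 37.11/(6·8.55) = 37.11/51.30 = 0.7234

Final: 0.7234


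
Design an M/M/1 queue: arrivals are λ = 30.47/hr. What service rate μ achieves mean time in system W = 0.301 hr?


W = 1/(μ−λ) ⇒ μ − λ = 1/W = 1/0.301 = 3.3223
μ = λ + 1/W = 30.47 + 3.3223 = 33.7923 per hr

Final: 33.7923 /hr


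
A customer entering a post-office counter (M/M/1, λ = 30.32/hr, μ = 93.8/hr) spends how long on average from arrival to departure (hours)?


W = 1/(μ−λ) = 1/(93.8 − 30.32) = 1/63.48 = 0.01575 hr

Final: 0.01575 hr


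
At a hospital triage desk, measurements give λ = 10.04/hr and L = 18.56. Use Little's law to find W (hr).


W = L/λ = 18.56/10.04 = 1.8486 hr

Final: 1.8486 hr


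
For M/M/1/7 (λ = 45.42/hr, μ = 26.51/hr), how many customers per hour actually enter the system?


ρ = 1.7133; P_K = (1−ρ)ρ^7/(1−ρ^8) = 0.422020
λ_eff = λ(1 − P_K) = 45.42·(1 − 0.422020) = 45.42·0.577980 = 26.2518 /hr

Final: 26.2518 /hr


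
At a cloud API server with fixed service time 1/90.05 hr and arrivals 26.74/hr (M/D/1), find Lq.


ρ = 26.74/90.05 = 0.2969
M/D/1: Lq = ρ²/(2(1−ρ)) = 0.08818/(2·0.7031) = 0.06271

Final: 0.06271


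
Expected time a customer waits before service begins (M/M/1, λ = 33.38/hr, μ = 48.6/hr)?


ρ = 33.38/48.6 = 0.6868
Wq = ρ/(μ−λ) = 0.6868/(48.6 − 33.38) = 0.6868/15.22 = 0.04513 hr

Final: 0.04513 hr


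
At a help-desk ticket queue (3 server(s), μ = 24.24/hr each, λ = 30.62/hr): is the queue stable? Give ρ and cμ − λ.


Total capacity cμ = 3·24.24 = 72.72/hr
ρ = λ/(cμ) = 30.62/72.72 = 0.4211
Stable ⇔ ρ < 1: YES
Spare capacity = cμ − λ = 72.72 − 30.62 = 42.10/hr

Final: ρ = 0.4211; stable; margin = 42.10/hr


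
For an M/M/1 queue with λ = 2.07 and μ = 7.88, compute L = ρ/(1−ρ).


ρ = λ/μ = 2.07/7.88 = 0.2627
L = ρ/(1−ρ) = 0.2627/(1 − 0.2627) = 0.2627/0.7373 = 0.3563

Final: 0.3563


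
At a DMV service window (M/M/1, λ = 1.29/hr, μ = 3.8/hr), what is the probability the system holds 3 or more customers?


ρ = 1.29/3.8 = 0.3395
P(N ≥ n) = ρ^n = 0.3395^3 = 0.039122

Final: 0.039122


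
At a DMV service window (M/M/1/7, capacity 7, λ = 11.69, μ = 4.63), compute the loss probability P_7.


ρ = λ/μ = 11.69/4.63 = 2.5248
P_K = (1−ρ)ρ^K/(1−ρ^(K+1)) = (-1.5248·654.085680)/(1 − 1651.460388)
= -997.374708/-1650.460388 = 0.604301

Final: 0.604301


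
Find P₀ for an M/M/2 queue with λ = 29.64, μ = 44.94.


a = λ/μ = 29.64/44.94 = 0.6595; ρ = a/c = 0.3298
Σ_{k=0}^{1} a^k/k! (terms k=0..1) = 1.00000 + 0.65955 = 1.65955
Tail: a^2/(2!(1−ρ)) = 0.43500/(2·0.6702) = 0.32452
P₀ = 1/(1.65955 + 0.32452) = 1/1.98406 = 0.504016

Final: 0.504016


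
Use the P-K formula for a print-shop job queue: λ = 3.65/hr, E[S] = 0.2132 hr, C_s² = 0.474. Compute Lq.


ρ = λ·E[S] = 3.65·0.2132 = 0.7782
Lq = ρ²(1+C_s²)/(2(1−ρ)) = 0.6056·(1+0.474)/(2·0.2218)
= 0.6056·1.4740/0.4436 = 2.01200

Final: 2.01200


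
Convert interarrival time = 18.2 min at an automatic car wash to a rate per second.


λ = 1/(interarrival time) in consistent units.
1 second = 0.0166667 min, so λ = 0.0166667/18.2 = 0.0009158 per second

Final: 0.0009158 /sec


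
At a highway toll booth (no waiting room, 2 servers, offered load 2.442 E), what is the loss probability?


B(c,a) = (a^c/c!) / Σ_{k=0}^{c} a^k/k!
a^2/2! = 2.981682
Σ terms (k=0..2): 1.00000 + 2.44200 + 2.98168 = 6.423682
B = 2.981682/6.423682 = 0.464170

Final: 0.464170


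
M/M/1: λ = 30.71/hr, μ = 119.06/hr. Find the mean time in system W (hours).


W = 1/(μ−λ) = 1/(119.06 − 30.71) = 1/88.35 = 0.01132 hr

Final: 0.01132 hr


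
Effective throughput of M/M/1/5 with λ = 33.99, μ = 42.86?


ρ = 0.7930; P_K = (1−ρ)ρ^5/(1−ρ^6) = 0.086416
λ_eff = λ(1 − P_K) = 33.99·(1 − 0.086416) = 33.99·0.913584 = 31.0527 /hr

Final: 31.0527 /hr


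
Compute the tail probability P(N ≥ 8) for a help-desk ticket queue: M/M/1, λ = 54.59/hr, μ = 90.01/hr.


ρ = 54.59/90.01 = 0.6065
P(N ≥ n) = ρ^n = 0.6065^8 = 0.018305

Final: 0.018305


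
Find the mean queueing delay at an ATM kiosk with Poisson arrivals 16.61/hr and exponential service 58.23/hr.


ρ = 16.61/58.23 = 0.2852
Wq = ρ/(μ−λ) = 0.2852/(58.23 − 16.61) = 0.2852/41.62 = 0.006854 hr

Final: 0.006854 hr


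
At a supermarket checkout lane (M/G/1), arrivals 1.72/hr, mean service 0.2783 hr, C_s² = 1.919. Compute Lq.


ρ = λ·E[S] = 1.72·0.2783 = 0.4787
Lq = ρ²(1+C_s²)/(2(1−ρ)) = 0.2291·(1+1.919)/(2·0.5213)
= 0.2291·2.9190/1.0426 = 0.64147

Final: 0.64147


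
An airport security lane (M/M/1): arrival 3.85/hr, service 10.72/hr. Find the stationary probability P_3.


ρ = 3.85/10.72 = 0.3591
P_n = (1−ρ)·ρ^n = (1 − 0.3591)·0.3591^3 = 0.6409·0.046323 = 0.029687

Final: 0.029687


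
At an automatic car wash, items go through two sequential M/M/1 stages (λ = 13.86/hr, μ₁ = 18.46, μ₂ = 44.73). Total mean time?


Each node sees arrival rate λ = 13.86/hr (tandem ⇒ throughput preserved).
W₁ = 1/(μ₁−λ) = 1/(18.46−13.86) = 0.21739 hr
W₂ = 1/(μ₂−λ) = 1/(44.73−13.86) = 0.03239 hr
W_total = W₁ + W₂ = 0.21739 + 0.03239 = 0.24979 hr

Final: 0.24979 hr


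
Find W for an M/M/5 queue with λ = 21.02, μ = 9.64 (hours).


a = 2.1805; ρ = 0.4361; P₀ = 0.111657
Lq = P₀·a^c·ρ/(c!(1−ρ)²) = 0.06290
Wq = Lq/λ = 0.06290/21.02 = 0.002992 hr
W = Wq + 1/μ = 0.002992 + 0.10373 = 0.10673 hr

Final: 0.10673 hr


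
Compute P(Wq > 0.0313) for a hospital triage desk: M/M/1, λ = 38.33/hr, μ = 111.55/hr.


ρ = 38.33/111.55 = 0.3436
P(Wq > t) = ρ·e^{−(μ−λ)t} = 0.3436·e^{−2.2918}
= 0.3436·0.101086 = 0.034734

Final: 0.034734


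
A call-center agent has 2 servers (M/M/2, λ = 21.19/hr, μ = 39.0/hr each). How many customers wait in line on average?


a = λ/μ = 0.5433; ρ = a/2 = 0.2717
P₀ = 0.572739
Lq = P₀·a^c·ρ / (c!·(1−ρ)²) = 0.572739·0.29521·0.2717/(2·0.53047)
= 0.04329

Final: 0.04329


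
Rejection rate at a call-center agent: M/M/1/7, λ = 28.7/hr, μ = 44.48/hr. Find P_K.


ρ = λ/μ = 28.7/44.48 = 0.6452
P_K = (1−ρ)ρ^K/(1−ρ^(K+1)) = (0.3548·0.046561)/(1 − 0.030043)
= 0.016518/0.969957 = 0.017030

Final: 0.017030


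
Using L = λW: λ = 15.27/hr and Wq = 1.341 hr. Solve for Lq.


Lq = λWq = 15.27·1.341 = 20.4771

Final: 20.4771


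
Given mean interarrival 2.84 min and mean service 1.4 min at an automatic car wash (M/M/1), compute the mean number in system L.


λ = 60/2.84 = 21.1268 /hr
μ = 60/1.4 = 42.8571 /hr
ρ = λ/μ = 21.1268/42.8571 = 0.4930
L = ρ/(1−ρ) = 0.4930/0.5070 = 0.9722

Final: 0.9722


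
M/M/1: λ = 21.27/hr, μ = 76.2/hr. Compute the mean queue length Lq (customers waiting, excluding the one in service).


ρ = 21.27/76.2 = 0.2791
Lq = ρ²/(1−ρ) = 0.07792/0.7209 = 0.1081

Final: 0.1081


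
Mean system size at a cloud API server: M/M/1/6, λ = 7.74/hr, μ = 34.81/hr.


ρ = 7.74/34.81 = 0.2223
L = ρ[1 − (K+1)ρ^K + Kρ^(K+1)] / [(1−ρ)(1−ρ^(K+1))]
Numerator: 0.2223·(1 − 7·0.0001208 + 6·0.00002687) = 0.222198
Denominator: (0.7777)·(0.999973) = 0.777629
L = 0.222198/0.777629 = 0.2857

Final: 0.2857


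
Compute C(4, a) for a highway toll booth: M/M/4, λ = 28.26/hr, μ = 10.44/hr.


a = λ/μ = 2.7069; ρ = a/4 = 0.6767
P₀ = 0.056831 (from M/M/c formula)
C(c,a) = [a^c/(c!(1−ρ))]·P₀ = [53.68916/(24·0.3233)]·0.056831
= 6.91994·0.056831 = 0.393264

Final: 0.393264


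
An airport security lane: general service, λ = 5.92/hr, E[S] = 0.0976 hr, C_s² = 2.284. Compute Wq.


ρ = λ·E[S] = 5.92·0.0976 = 0.5778
E[S²] = E[S]²(1+C_s²) = 0.0976²·(1+2.284) = 0.031283
Wq = λ·E[S²]/(2(1−ρ)) = 5.92·0.031283/(2·0.4222) = 0.21931 hr

Final: 0.21931 hr


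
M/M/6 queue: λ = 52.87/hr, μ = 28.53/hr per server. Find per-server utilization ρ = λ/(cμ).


ρ = λ/(cμ) = 52.87/(6·28.53) = 52.87/171.18 = 0.3089

Final: 0.3089


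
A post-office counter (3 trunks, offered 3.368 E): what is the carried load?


B(3,3.368) = 0.388089 (Erlang-B)
Carried load = a(1 − B) = 3.368·(1 − 0.388089) = 3.368·0.611911 = 2.0609 E

Final: 2.0609 Erlangs


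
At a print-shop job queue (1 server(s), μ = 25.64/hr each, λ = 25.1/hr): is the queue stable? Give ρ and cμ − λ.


Total capacity cμ = 1·25.64 = 25.64/hr
ρ = λ/(cμ) = 25.1/25.64 = 0.9789
Stable ⇔ ρ < 1: YES
Spare capacity = cμ − λ = 25.64 − 25.1 = 0.54/hr

Final: ρ = 0.9789; stable; margin = 0.54/hr


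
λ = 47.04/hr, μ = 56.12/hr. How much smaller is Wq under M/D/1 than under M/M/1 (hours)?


ρ = 47.04/56.12 = 0.8382
Wq(M/M/1) = ρ/(μ−λ) = 0.8382/9.08 = 0.09231 hr
Wq(M/D/1) = ρ/(2(μ−λ)) = 0.04616 hr
Savings = 0.09231 − 0.04616 = 0.04616 hr

Final: 0.04616 hr


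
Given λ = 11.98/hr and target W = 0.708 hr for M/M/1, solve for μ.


W = 1/(μ−λ) ⇒ μ − λ = 1/W = 1/0.708 = 1.4124
μ = λ + 1/W = 11.98 + 1.4124 = 13.3924 per hr

Final: 13.3924 /hr


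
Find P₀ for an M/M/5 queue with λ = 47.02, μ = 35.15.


a = λ/μ = 47.02/35.15 = 1.3377; ρ = a/c = 0.2675
Σ_{k=0}^{4} a^k/k! (terms k=0..4) = 1.00000 + 1.33770 + 0.89471 + 0.39895 + 0.13342 = 3.76478
Tail: a^5/(5!(1−ρ)) = 4.28338/(120·0.7325) = 0.04873
P₀ = 1/(3.76478 + 0.04873) = 1/3.81351 = 0.262225

Final: 0.262225


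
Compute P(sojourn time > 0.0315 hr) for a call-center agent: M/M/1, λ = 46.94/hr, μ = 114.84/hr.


W ~ Exponential(μ−λ) for M/M/1.
μ − λ = 114.84 − 46.94 = 67.9000
P(W > t) = e^{−(μ−λ)t} = e^{−2.1389} = 0.117790

Final: 0.117790


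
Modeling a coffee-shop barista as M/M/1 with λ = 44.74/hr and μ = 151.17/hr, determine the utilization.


ρ = λ/μ = 44.74/151.17 = 0.2960

Final: 0.2960


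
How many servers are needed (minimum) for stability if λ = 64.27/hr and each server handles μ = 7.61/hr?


Stability requires cμ > λ ⇔ c > λ/μ.
λ/μ = 64.27/7.61 = 8.4455
Minimum integer c = ⌊8.4455⌋ + 1 = 9
Check: 9·7.61 = 68.49 > 64.27, while 8·7.61 = 60.88 ≤ 64.27

Final: 9 servers


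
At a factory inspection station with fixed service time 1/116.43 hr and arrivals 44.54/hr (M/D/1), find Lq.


ρ = 44.54/116.43 = 0.3825
M/D/1: Lq = ρ²/(2(1−ρ)) = 0.1463/(2·0.6175) = 0.11851

Final: 0.11851


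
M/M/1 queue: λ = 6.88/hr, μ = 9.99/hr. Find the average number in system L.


ρ = λ/μ = 6.88/9.99 = 0.6887
L = ρ/(1−ρ) = 0.6887/(1 − 0.6887) = 0.6887/0.3113 = 2.2122

Final: 2.2122


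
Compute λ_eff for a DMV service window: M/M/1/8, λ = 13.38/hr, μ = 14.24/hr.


ρ = 0.9396; P_K = (1−ρ)ρ^8/(1−ρ^9) = 0.085495
λ_eff = λ(1 − P_K) = 13.38·(1 − 0.085495) = 13.38·0.914505 = 12.2361 /hr

Final: 12.2361 /hr


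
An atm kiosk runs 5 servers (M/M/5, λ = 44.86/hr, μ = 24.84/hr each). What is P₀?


a = λ/μ = 44.86/24.84 = 1.8060; ρ = a/c = 0.3612
Σ_{k=0}^{4} a^k/k! (terms k=0..4) = 1.00000 + 1.80596 + 1.63074 + 0.98168 + 0.44322 = 5.86160
Tail: a^5/(5!(1−ρ)) = 19.21049/(120·0.6388) = 0.25060
P₀ = 1/(5.86160 + 0.25060) = 1/6.11221 = 0.163607

Final: 0.163607


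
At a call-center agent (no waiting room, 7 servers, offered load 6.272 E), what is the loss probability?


B(c,a) = (a^c/c!) / Σ_{k=0}^{c} a^k/k!
a^7/7! = 75.755089
Σ terms (k=0..7): 1.00000 + 6.27200 + 19.66899 + 41.12131 + 64.47821 + 80.88146 + 84.54809 + 75.75509 = 373.725148
B = 75.755089/373.725148 = 0.202703

Final: 0.202703


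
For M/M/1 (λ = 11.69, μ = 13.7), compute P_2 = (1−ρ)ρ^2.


ρ = 11.69/13.7 = 0.8533
P_n = (1−ρ)·ρ^n = (1 − 0.8533)·0.8533^2 = 0.1467·0.728095 = 0.106823

Final: 0.106823


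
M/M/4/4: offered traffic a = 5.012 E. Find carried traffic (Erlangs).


B(4,5.012) = 0.399290 (Erlang-B)
Carried load = a(1 − B) = 5.012·(1 − 0.399290) = 5.012·0.600710 = 3.0108 E

Final: 3.0108 Erlangs


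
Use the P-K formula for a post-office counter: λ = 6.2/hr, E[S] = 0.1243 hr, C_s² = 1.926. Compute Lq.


ρ = λ·E[S] = 6.2·0.1243 = 0.7707
Lq = ρ²(1+C_s²)/(2(1−ρ)) = 0.5939·(1+1.926)/(2·0.2293)
= 0.5939·2.9260/0.4587 = 3.78870

Final: 3.78870


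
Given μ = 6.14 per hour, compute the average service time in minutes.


Mean service time = 1/μ = 1/6.14 hour = 0.16287 hour
In minutes: 0.16287 × 60 = 9.7720 min

Final: 9.7720 min


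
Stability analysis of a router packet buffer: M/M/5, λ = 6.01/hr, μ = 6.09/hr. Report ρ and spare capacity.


Total capacity cμ = 5·6.09 = 30.45/hr
ρ = λ/(cμ) = 6.01/30.45 = 0.1974
Stable ⇔ ρ < 1: YES
Spare capacity = cμ − λ = 30.45 − 6.01 = 24.44/hr

Final: ρ = 0.1974; stable; margin = 24.44/hr


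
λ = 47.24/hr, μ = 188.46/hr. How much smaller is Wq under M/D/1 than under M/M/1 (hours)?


ρ = 47.24/188.46 = 0.2507
Wq(M/M/1) = ρ/(μ−λ) = 0.2507/141.22 = 0.001775 hr
Wq(M/D/1) = ρ/(2(μ−λ)) = 0.0008875 hr
Savings = 0.001775 − 0.0008875 = 0.0008875 hr

Final: 0.0008875 hr


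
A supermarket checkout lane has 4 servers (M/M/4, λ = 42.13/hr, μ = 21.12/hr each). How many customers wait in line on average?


a = λ/μ = 1.9948; ρ = a/4 = 0.4987
P₀ = 0.131175
Lq = P₀·a^c·ρ / (c!·(1−ρ)²) = 0.131175·15.83398·0.4987/(24·0.25130)
= 0.17174

Final: 0.17174


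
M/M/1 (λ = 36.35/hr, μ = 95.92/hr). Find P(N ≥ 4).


ρ = 36.35/95.92 = 0.3790
P(N ≥ n) = ρ^n = 0.3790^4 = 0.020624

Final: 0.020624


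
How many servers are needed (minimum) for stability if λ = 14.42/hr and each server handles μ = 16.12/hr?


Stability requires cμ > λ ⇔ c > λ/μ.
λ/μ = 14.42/16.12 = 0.8945
Minimum integer c = ⌊0.8945⌋ + 1 = 1
Check: 1·16.12 = 16.12 > 14.42, while 0·16.12 = 0.00 ≤ 14.42

Final: 1 servers


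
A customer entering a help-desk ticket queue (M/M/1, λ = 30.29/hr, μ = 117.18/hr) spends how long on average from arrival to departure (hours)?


W = 1/(μ−λ) = 1/(117.18 − 30.29) = 1/86.89 = 0.01151 hr

Final: 0.01151 hr


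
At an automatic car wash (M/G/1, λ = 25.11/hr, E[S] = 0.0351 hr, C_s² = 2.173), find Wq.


ρ = λ·E[S] = 25.11·0.0351 = 0.8814
E[S²] = E[S]²(1+C_s²) = 0.0351²·(1+2.173) = 0.003909
Wq = λ·E[S²]/(2(1−ρ)) = 25.11·0.003909/(2·0.1186) = 0.41369 hr

Final: 0.41369 hr


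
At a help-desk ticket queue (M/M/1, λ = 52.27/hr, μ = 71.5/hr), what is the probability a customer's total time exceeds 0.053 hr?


W ~ Exponential(μ−λ) for M/M/1.
μ − λ = 71.5 − 52.27 = 19.2300
P(W > t) = e^{−(μ−λ)t} = e^{−1.0192} = 0.360887

Final: 0.360887


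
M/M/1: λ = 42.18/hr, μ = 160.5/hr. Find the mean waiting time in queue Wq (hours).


ρ = 42.18/160.5 = 0.2628
Wq = ρ/(μ−λ) = 0.2628/(160.5 − 42.18) = 0.2628/118.32 = 0.002221 hr

Final: 0.002221 hr


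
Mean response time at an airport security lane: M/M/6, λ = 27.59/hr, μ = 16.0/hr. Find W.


a = 1.7244; ρ = 0.2874; P₀ = 0.178178
Lq = P₀·a^c·ρ/(c!(1−ρ)²) = 0.003682
Wq = Lq/λ = 0.003682/27.59 = 0.0001335 hr
W = Wq + 1/μ = 0.0001335 + 0.06250 = 0.06263 hr

Final: 0.06263 hr


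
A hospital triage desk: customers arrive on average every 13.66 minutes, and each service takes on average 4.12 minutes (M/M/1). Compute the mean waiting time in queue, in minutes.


λ = 60/13.66 = 4.3924 /hr
μ = 60/4.12 = 14.5631 /hr
ρ = λ/μ = 4.3924/14.5631 = 0.3016
Wq = ρ/(μ−λ) = 0.3016/(14.5631−4.3924) = 0.02965 hr
In minutes: 0.02965·60 = 1.779 min

Final: 1.779 min


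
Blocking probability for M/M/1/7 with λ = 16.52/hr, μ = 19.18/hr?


ρ = λ/μ = 16.52/19.18 = 0.8613
P_K = (1−ρ)ρ^K/(1−ρ^(K+1)) = (0.1387·0.351666)/(1 − 0.302895)
= 0.048771/0.697105 = 0.069962

Final: 0.069962


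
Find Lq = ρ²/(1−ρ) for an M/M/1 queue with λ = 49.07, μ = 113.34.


ρ = 49.07/113.34 = 0.4329
Lq = ρ²/(1−ρ) = 0.1874/0.5671 = 0.3306

Final: 0.3306


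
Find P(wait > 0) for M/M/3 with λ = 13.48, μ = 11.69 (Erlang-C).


a = λ/μ = 1.1531; ρ = a/3 = 0.3844
P₀ = 0.309303 (from M/M/c formula)
C(c,a) = [a^c/(c!(1−ρ))]·P₀ = [1.53330/(6·0.6156)]·0.309303
= 0.41511·0.309303 = 0.128393

Final: 0.128393


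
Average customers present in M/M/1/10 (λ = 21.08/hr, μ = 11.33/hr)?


ρ = 21.08/11.33 = 1.8605
L = ρ[1 − (K+1)ρ^K + Kρ^(K+1)] / [(1−ρ)(1−ρ^(K+1))]
Numerator: 1.8605·(1 − 11·497.057884 + 10·924.799664) = 7035.398683
Denominator: (-0.8605)·(-923.799664) = 794.973233
L = 7035.398683/794.973233 = 8.8499

Final: 8.8499


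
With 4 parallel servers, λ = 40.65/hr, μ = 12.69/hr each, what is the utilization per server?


ρ = λ/(cμ) = 40.65/(4·12.69) = 40.65/50.76 = 0.8008

Final: 0.8008


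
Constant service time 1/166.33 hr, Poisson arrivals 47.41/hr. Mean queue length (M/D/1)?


ρ = 47.41/166.33 = 0.2850
M/D/1: Lq = ρ²/(2(1−ρ)) = 0.08125/(2·0.7150) = 0.05682

Final: 0.05682


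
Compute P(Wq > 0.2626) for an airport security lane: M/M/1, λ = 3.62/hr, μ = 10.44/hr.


ρ = 3.62/10.44 = 0.3467
P(Wq > t) = ρ·e^{−(μ−λ)t} = 0.3467·e^{−1.7909}
= 0.3467·0.166805 = 0.057838

Final: 0.057838


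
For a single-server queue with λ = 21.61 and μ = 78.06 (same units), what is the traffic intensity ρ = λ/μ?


ρ = λ/μ = 21.61/78.06 = 0.2768

Final: 0.2768


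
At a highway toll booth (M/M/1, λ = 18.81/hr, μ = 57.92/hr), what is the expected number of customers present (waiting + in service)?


ρ = λ/μ = 18.81/57.92 = 0.3248
L = ρ/(1−ρ) = 0.3248/(1 − 0.3248) = 0.3248/0.6752 = 0.4810

Final: 0.4810


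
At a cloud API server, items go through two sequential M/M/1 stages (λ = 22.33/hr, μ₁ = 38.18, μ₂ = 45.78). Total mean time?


Each node sees arrival rate λ = 22.33/hr (tandem ⇒ throughput preserved).
W₁ = 1/(μ₁−λ) = 1/(38.18−22.33) = 0.06309 hr
W₂ = 1/(μ₂−λ) = 1/(45.78−22.33) = 0.04264 hr
W_total = W₁ + W₂ = 0.06309 + 0.04264 = 0.10574 hr

Final: 0.10574 hr


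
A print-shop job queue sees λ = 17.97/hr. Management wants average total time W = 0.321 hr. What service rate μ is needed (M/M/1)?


W = 1/(μ−λ) ⇒ μ − λ = 1/W = 1/0.321 = 3.1153
μ = λ + 1/W = 17.97 + 3.1153 = 21.0853 per hr

Final: 21.0853 /hr


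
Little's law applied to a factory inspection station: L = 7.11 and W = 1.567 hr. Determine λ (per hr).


λ = L/W = 7.11/1.567 = 4.5373 /hr

Final: 4.5373 /hr


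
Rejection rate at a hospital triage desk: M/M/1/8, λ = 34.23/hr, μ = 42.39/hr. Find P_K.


ρ = λ/μ = 34.23/42.39 = 0.8075
P_K = (1−ρ)ρ^K/(1−ρ^(K+1)) = (0.1925·0.180779)/(1 − 0.145979)
= 0.034800/0.854021 = 0.040748

Final: 0.040748


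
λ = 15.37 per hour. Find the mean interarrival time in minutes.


Mean interarrival time = 1/λ = 1/15.37 hour = 0.06506 hour
In minutes: 0.06506 × 60 = 3.9037 min

Final: 3.9037 min


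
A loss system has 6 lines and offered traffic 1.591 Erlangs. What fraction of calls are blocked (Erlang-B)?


B(c,a) = (a^c/c!) / Σ_{k=0}^{c} a^k/k!
a^6/6! = 0.022526
Σ terms (k=0..6): 1.00000 + 1.59100 + 1.26564 + 0.67121 + 0.26697 + 0.08495 + 0.02253 = 4.902304
B = 0.022526/4.902304 = 0.004595

Final: 0.004595


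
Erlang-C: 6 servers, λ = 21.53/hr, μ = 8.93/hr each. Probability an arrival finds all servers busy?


a = λ/μ = 2.4110; ρ = a/6 = 0.4018
P₀ = 0.089319 (from M/M/c formula)
C(c,a) = [a^c/(c!(1−ρ))]·P₀ = [196.40631/(720·0.5982)]·0.089319
= 0.45603·0.089319 = 0.040732

Final: 0.040732


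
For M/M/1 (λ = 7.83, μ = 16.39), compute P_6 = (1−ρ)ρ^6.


ρ = 7.83/16.39 = 0.4777
P_n = (1−ρ)·ρ^n = (1 − 0.4777)·0.4777^6 = 0.5223·0.011888 = 0.006209

Final: 0.006209


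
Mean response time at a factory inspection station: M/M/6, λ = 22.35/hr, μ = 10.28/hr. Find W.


a = 2.1741; ρ = 0.3624; P₀ = 0.113429
Lq = P₀·a^c·ρ/(c!(1−ρ)²) = 0.01483
Wq = Lq/λ = 0.01483/22.35 = 0.0006634 hr
W = Wq + 1/μ = 0.0006634 + 0.09728 = 0.09794 hr

Final: 0.09794 hr


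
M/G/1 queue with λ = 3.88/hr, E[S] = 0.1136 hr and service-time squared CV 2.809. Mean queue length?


ρ = λ·E[S] = 3.88·0.1136 = 0.4408
Lq = ρ²(1+C_s²)/(2(1−ρ)) = 0.1943·(1+2.809)/(2·0.5592)
= 0.1943·3.8090/1.1185 = 0.66162

Final: 0.66162


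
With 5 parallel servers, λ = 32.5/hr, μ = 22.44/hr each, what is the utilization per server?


ρ = λ/(cμ) = 32.5/(5·22.44) = 32.5/112.20 = 0.2897

Final: 0.2897


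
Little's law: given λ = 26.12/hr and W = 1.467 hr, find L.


L = λW = 26.12·1.467 = 38.3180

Final: 38.3180


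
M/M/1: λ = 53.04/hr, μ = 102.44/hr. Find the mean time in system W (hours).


W = 1/(μ−λ) = 1/(102.44 − 53.04) = 1/49.40 = 0.02024 hr

Final: 0.02024 hr


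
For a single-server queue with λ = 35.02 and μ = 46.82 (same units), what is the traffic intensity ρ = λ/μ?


ρ = λ/μ = 35.02/46.82 = 0.7480

Final: 0.7480


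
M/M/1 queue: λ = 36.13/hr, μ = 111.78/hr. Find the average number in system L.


ρ = λ/μ = 36.13/111.78 = 0.3232
L = ρ/(1−ρ) = 0.3232/(1 − 0.3232) = 0.3232/0.6768 = 0.4776

Final: 0.4776


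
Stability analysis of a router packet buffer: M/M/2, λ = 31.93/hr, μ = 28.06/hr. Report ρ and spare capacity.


Total capacity cμ = 2·28.06 = 56.12/hr
ρ = λ/(cμ) = 31.93/56.12 = 0.5690
Stable ⇔ ρ < 1: YES
Spare capacity = cμ − λ = 56.12 − 31.93 = 24.19/hr

Final: ρ = 0.5690; stable; margin = 24.19/hr


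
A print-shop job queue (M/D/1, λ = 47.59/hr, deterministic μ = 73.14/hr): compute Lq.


ρ = 47.59/73.14 = 0.6507
M/D/1: Lq = ρ²/(2(1−ρ)) = 0.4234/(2·0.3493) = 0.60598

Final: 0.60598


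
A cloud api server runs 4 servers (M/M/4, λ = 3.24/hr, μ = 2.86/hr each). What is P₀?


a = λ/μ = 3.24/2.86 = 1.1329; ρ = a/c = 0.2832
Σ_{k=0}^{3} a^k/k! (terms k=0..3) = 1.00000 + 1.13287 + 0.64169 + 0.24232 = 3.01688
Tail: a^4/(4!(1−ρ)) = 1.64708/(24·0.7168) = 0.09575
P₀ = 1/(3.01688 + 0.09575) = 1/3.11262 = 0.321272

Final: 0.321272


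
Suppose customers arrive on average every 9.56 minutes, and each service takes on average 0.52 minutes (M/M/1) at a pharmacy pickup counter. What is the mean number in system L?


λ = 60/9.56 = 6.2762 /hr
μ = 60/0.52 = 115.3846 /hr
ρ = λ/μ = 6.2762/115.3846 = 0.05439
L = ρ/(1−ρ) = 0.05439/0.9456 = 0.05752

Final: 0.05752


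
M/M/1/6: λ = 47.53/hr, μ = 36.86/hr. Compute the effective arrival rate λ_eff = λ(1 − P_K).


ρ = 1.2895; P_K = (1−ρ)ρ^6/(1−ρ^7) = 0.270046
λ_eff = λ(1 − P_K) = 47.53·(1 − 0.270046) = 47.53·0.729954 = 34.6947 /hr

Final: 34.6947 /hr


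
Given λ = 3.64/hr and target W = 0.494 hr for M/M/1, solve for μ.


W = 1/(μ−λ) ⇒ μ − λ = 1/W = 1/0.494 = 2.0243
μ = λ + 1/W = 3.64 + 2.0243 = 5.6643 per hr

Final: 5.6643 /hr


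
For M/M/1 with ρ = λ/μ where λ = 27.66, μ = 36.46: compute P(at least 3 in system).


ρ = 27.66/36.46 = 0.7586
P(N ≥ n) = ρ^n = 0.7586^3 = 0.436623

Final: 0.436623


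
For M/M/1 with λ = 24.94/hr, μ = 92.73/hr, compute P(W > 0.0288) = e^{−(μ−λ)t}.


W ~ Exponential(μ−λ) for M/M/1.
μ − λ = 92.73 − 24.94 = 67.7900
P(W > t) = e^{−(μ−λ)t} = e^{−1.9524} = 0.141940

Final: 0.141940


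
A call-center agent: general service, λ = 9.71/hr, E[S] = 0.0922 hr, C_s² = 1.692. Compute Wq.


ρ = λ·E[S] = 9.71·0.0922 = 0.8953
E[S²] = E[S]²(1+C_s²) = 0.0922²·(1+1.692) = 0.022884
Wq = λ·E[S²]/(2(1−ρ)) = 9.71·0.022884/(2·0.1047) = 1.06077 hr

Final: 1.06077 hr


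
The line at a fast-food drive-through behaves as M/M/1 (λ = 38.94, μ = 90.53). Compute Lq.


ρ = 38.94/90.53 = 0.4301
Lq = ρ²/(1−ρ) = 0.1850/0.5699 = 0.3247

Final: 0.3247


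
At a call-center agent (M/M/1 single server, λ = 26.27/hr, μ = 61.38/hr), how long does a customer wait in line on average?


ρ = 26.27/61.38 = 0.4280
Wq = ρ/(μ−λ) = 0.4280/(61.38 − 26.27) = 0.4280/35.11 = 0.01219 hr

Final: 0.01219 hr


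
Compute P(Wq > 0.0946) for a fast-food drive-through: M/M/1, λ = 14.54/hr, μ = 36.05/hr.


ρ = 14.54/36.05 = 0.4033
P(Wq > t) = ρ·e^{−(μ−λ)t} = 0.4033·e^{−2.0348}
= 0.4033·0.130701 = 0.052715

Final: 0.052715


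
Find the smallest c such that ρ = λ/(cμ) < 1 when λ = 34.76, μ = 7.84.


Stability requires cμ > λ ⇔ c > λ/μ.
λ/μ = 34.76/7.84 = 4.4337
Minimum integer c = ⌊4.4337⌋ + 1 = 5
Check: 5·7.84 = 39.20 > 34.76, while 4·7.84 = 31.36 ≤ 34.76

Final: 5 servers


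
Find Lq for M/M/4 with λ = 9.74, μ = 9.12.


a = λ/μ = 1.0680; ρ = a/4 = 0.2670
P₀ = 0.343024
Lq = P₀·a^c·ρ / (c!·(1−ρ)²) = 0.343024·1.30094·0.2670/(24·0.53730)
= 0.009240

Final: 0.009240


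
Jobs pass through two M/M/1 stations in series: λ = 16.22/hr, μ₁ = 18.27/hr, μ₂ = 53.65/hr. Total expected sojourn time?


Each node sees arrival rate λ = 16.22/hr (tandem ⇒ throughput preserved).
W₁ = 1/(μ₁−λ) = 1/(18.27−16.22) = 0.48780 hr
W₂ = 1/(μ₂−λ) = 1/(53.65−16.22) = 0.02672 hr
W_total = W₁ + W₂ = 0.48780 + 0.02672 = 0.51452 hr

Final: 0.51452 hr


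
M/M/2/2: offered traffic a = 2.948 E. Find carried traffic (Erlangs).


B(2,2.948) = 0.523956 (Erlang-B)
Carried load = a(1 − B) = 2.948·(1 − 0.523956) = 2.948·0.476044 = 1.4034 E

Final: 1.4034 Erlangs


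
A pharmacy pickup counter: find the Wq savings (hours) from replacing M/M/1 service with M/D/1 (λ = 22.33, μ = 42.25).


ρ = 22.33/42.25 = 0.5285
Wq(M/M/1) = ρ/(μ−λ) = 0.5285/19.92 = 0.02653 hr
Wq(M/D/1) = ρ/(2(μ−λ)) = 0.01327 hr
Savings = 0.02653 − 0.01327 = 0.01327 hr

Final: 0.01327 hr


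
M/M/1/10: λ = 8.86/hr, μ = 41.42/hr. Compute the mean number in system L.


ρ = 8.86/41.42 = 0.2139
L = ρ[1 − (K+1)ρ^K + Kρ^(K+1)] / [(1−ρ)(1−ρ^(K+1))]
Numerator: 0.2139·(1 − 11·0.0000002006 + 10·0.00000004290) = 0.213906
Denominator: (0.7861)·(1.000000) = 0.786094
L = 0.213906/0.786094 = 0.2721

Final: 0.2721


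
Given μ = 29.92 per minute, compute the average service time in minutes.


Mean service time = 1/μ = 1/29.92 minute = 0.03342 minute
In minutes: 0.03342 × 1 = 0.03342 min

Final: 0.03342 min


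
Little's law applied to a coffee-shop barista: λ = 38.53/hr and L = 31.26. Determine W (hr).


W = L/λ = 31.26/38.53 = 0.8113 hr

Final: 0.8113 hr


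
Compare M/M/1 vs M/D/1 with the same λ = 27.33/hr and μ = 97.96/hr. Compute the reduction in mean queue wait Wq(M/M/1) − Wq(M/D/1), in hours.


ρ = 27.33/97.96 = 0.2790
Wq(M/M/1) = ρ/(μ−λ) = 0.2790/70.63 = 0.003950 hr
Wq(M/D/1) = ρ/(2(μ−λ)) = 0.001975 hr
Savings = 0.003950 − 0.001975 = 0.001975 hr

Final: 0.001975 hr


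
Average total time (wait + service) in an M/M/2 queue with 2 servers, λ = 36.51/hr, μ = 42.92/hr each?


a = 0.8507; ρ = 0.4253; P₀ = 0.403188
Lq = P₀·a^c·ρ/(c!(1−ρ)²) = 0.18787
Wq = Lq/λ = 0.18787/36.51 = 0.005146 hr
W = Wq + 1/μ = 0.005146 + 0.02330 = 0.02844 hr

Final: 0.02844 hr
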